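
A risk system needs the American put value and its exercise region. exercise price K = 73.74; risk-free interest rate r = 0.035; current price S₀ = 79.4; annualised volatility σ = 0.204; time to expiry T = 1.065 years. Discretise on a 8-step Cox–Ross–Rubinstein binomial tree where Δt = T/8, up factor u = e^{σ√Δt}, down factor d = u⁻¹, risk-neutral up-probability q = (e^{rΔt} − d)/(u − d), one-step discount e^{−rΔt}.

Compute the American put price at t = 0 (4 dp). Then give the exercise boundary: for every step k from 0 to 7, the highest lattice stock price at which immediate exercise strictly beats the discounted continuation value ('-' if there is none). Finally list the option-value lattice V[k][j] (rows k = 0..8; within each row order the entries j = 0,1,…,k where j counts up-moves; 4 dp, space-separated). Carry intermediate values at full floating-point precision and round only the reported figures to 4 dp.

Δt=0.13312, u=1.07727, d=0.92827, q=0.51274, disc=e^(-rΔt)=0.99535
k=8 terminal: V=max(K-S,0) → 29.9659 22.9395 14.7853 5.3221 0.0000 0.0000 0.0000 0.0000 0.0000
k=7: j=0 S=47.1566 intr=26.5834 cont=26.2406 V=26.5834[EX]; j=1 S=54.7260 intr=19.0140 cont=18.6713 V=19.0140[EX]; j=2 S=63.5103 intr=10.2297 cont=9.8869 V=10.2297[EX]; j=3 S=73.7047 intr=0.0353 cont=2.5812 V=2.5812[hold]; j=4 S=85.5354 intr=0.0000 cont=0.0000 V=0.0000[hold]; j=5 S=99.2651 intr=0.0000 cont=0.0000 V=0.0000[hold]; j=6 S=115.1987 intr=0.0000 cont=0.0000 V=0.0000[hold]; j=7 S=133.6899 intr=0.0000 cont=0.0000 V=0.0000[hold]  S*(7)=63.5103
k=6: j=0 S=50.8005 intr=22.9395 cont=22.5967 V=22.9395[EX]; j=1 S=58.9547 intr=14.7853 cont=14.4425 V=14.7853[EX]; j=2 S=68.4179 intr=5.3221 cont=6.2786 V=6.2786[hold]; j=3 S=79.4000 intr=0.0000 cont=1.2518 V=1.2518[hold]; j=4 S=92.1449 intr=0.0000 cont=0.0000 V=0.0000[hold]; j=5 S=106.9356 intr=0.0000 cont=0.0000 V=0.0000[hold]; j=6 S=124.1004 intr=0.0000 cont=0.0000 V=0.0000[hold]  S*(6)=58.9547
k=5: j=0 S=54.7260 intr=19.0140 cont=18.6713 V=19.0140[EX]; j=1 S=63.5103 intr=10.2297 cont=10.3751 V=10.3751[hold]; j=2 S=73.7047 intr=0.0353 cont=3.6840 V=3.6840[hold]; j=3 S=85.5354 intr=0.0000 cont=0.6071 V=0.6071[hold]; j=4 S=99.2651 intr=0.0000 cont=0.0000 V=0.0000[hold]; j=5 S=115.1987 intr=0.0000 cont=0.0000 V=0.0000[hold]  S*(5)=54.7260
k=4: j=0 S=58.9547 intr=14.7853 cont=14.5167 V=14.7853[EX]; j=1 S=68.4179 intr=5.3221 cont=6.9120 V=6.9120[hold]; j=2 S=79.4000 intr=0.0000 cont=2.0966 V=2.0966[hold]; j=3 S=92.1449 intr=0.0000 cont=0.2945 V=0.2945[hold]; j=4 S=106.9356 intr=0.0000 cont=0.0000 V=0.0000[hold]  S*(4)=58.9547
k=3: j=0 S=63.5103 intr=10.2297 cont=10.6983 V=10.6983[hold]; j=1 S=73.7047 intr=0.0353 cont=4.4222 V=4.4222[hold]; j=2 S=85.5354 intr=0.0000 cont=1.1671 V=1.1671[hold]; j=3 S=99.2651 intr=0.0000 cont=0.1428 V=0.1428[hold]  S*(3)=-
k=2: j=0 S=68.4179 intr=5.3221 cont=7.4455 V=7.4455[hold]; j=1 S=79.4000 intr=0.0000 cont=2.7404 V=2.7404[hold]; j=2 S=92.1449 intr=0.0000 cont=0.6389 V=0.6389[hold]  S*(2)=-
k=1: j=0 S=73.7047 intr=0.0353 cont=5.0096 V=5.0096[hold]; j=1 S=85.5354 intr=0.0000 cont=1.6551 V=1.6551[hold]  S*(1)=-
k=0: j=0 S=79.4000 intr=0.0000 cont=3.2743 V=3.2743[hold]  S*(0)=-

price = 3.2743
boundary = - - - - 58.9547 54.7260 58.9547 63.5103
tree:
3.2743
5.0096 1.6551
7.4455 2.7404 0.6389
10.6983 4.4222 1.1671 0.1428
14.7853 6.9120 2.0966 0.2945 0.0000
19.0140 10.3751 3.6840 0.6071 0.0000 0.0000
22.9395 14.7853 6.2786 1.2518 0.0000 0.0000 0.0000
26.5834 19.0140 10.2297 2.5812 0.0000 0.0000 0.0000 0.0000
29.9659 22.9395 14.7853 5.3221 0.0000 0.0000 0.0000 0.0000 0.0000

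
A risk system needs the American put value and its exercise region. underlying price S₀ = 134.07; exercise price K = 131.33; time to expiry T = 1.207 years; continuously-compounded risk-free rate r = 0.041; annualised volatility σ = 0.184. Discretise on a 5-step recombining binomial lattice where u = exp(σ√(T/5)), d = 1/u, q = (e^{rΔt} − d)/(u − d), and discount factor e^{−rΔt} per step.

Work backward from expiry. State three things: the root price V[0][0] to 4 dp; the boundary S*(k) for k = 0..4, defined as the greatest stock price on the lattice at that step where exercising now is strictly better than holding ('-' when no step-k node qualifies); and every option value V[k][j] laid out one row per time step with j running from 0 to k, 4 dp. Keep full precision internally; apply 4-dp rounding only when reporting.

price = 7.4218
boundary = - - 111.8943 102.2224 111.8943
tree:
7.4218
12.2504 3.3188
19.4357 6.1673 0.8785
29.1076 11.1593 1.8972 0.0000
37.9435 19.4357 4.0973 0.0000 0.0000
46.0156 29.1076 8.8487 0.0000 0.0000 0.0000

Δt=0.24140  u=1.09462  d=0.91356  q=0.53235  discount=0.99015
step 5 (expiry): payoffs max(K−S,0) = 46.0156 29.1076 8.8487 0.0000 0.0000 0.0000
step 4: (k=4,j=0): S=93.3865, (K−S)⁺=37.9435, hold=36.6501 ⇒ V=37.9435 exercise | (k=4,j=1): S=111.8943, (K−S)⁺=19.4357, hold=18.1423 ⇒ V=19.4357 exercise | (k=4,j=2): S=134.0700, (K−S)⁺=0.0000, hold=4.0973 ⇒ V=4.0973 continue | (k=4,j=3): S=160.6406, (K−S)⁺=0.0000, hold=0.0000 ⇒ V=0.0000 continue | (k=4,j=4): S=192.4771, (K−S)⁺=0.0000, hold=0.0000 ⇒ V=0.0000 continue  boundary S*=111.8943
step 3: (k=3,j=0): S=102.2224, (K−S)⁺=29.1076, hold=27.8142 ⇒ V=29.1076 exercise | (k=3,j=1): S=122.4813, (K−S)⁺=8.8487, hold=11.1593 ⇒ V=11.1593 continue | (k=3,j=2): S=146.7552, (K−S)⁺=0.0000, hold=1.8972 ⇒ V=1.8972 continue | (k=3,j=3): S=175.8398, (K−S)⁺=0.0000, hold=0.0000 ⇒ V=0.0000 continue  boundary S*=102.2224
step 2: (k=2,j=0): S=111.8943, (K−S)⁺=19.4357, hold=19.3602 ⇒ V=19.4357 exercise | (k=2,j=1): S=134.0700, (K−S)⁺=0.0000, hold=6.1673 ⇒ V=6.1673 continue | (k=2,j=2): S=160.6406, (K−S)⁺=0.0000, hold=0.8785 ⇒ V=0.8785 continue  boundary S*=111.8943
step 1: (k=1,j=0): S=122.4813, (K−S)⁺=8.8487, hold=12.2504 ⇒ V=12.2504 continue | (k=1,j=1): S=146.7552, (K−S)⁺=0.0000, hold=3.3188 ⇒ V=3.3188 continue  boundary S*=-
step 0: (k=0,j=0): S=134.0700, (K−S)⁺=0.0000, hold=7.4218 ⇒ V=7.4218 continue  boundary S*=-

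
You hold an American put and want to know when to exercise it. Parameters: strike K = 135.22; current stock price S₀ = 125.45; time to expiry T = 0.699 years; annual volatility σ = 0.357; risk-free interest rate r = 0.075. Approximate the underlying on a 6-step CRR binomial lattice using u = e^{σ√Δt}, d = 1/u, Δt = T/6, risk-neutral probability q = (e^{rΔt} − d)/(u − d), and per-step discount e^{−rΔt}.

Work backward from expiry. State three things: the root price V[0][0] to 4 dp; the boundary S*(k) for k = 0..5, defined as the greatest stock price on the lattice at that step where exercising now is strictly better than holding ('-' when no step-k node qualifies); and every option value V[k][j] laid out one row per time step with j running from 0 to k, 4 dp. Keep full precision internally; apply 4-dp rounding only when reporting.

price = 18.1006
boundary = - - 98.3177 87.0387 98.3177 111.0583
tree:
18.1006
26.3351 10.3593
36.9023 16.4548 4.5762
48.1813 25.2272 8.1589 1.1509
58.1664 36.9023 14.2440 2.3477 0.0000
67.0060 48.1813 24.1617 4.7893 0.0000 0.0000
74.8316 58.1664 36.9023 9.7700 0.0000 0.0000 0.0000

Δt=0.11650  u=1.12959  d=0.88528  q=0.50550  discount=0.99130
step 6 (expiry): payoffs max(K−S,0) = 74.8316 58.1664 36.9023 9.7700 0.0000 0.0000 0.0000
step 5: (k=5,j=0): S=68.2140, (K−S)⁺=67.0060, hold=65.8297 ⇒ V=67.0060 exercise | (k=5,j=1): S=87.0387, (K−S)⁺=48.1813, hold=47.0050 ⇒ V=48.1813 exercise | (k=5,j=2): S=111.0583, (K−S)⁺=24.1617, hold=22.9853 ⇒ V=24.1617 exercise | (k=5,j=3): S=141.7066, (K−S)⁺=0.0000, hold=4.7893 ⇒ V=4.7893 continue | (k=5,j=4): S=180.8128, (K−S)⁺=0.0000, hold=0.0000 ⇒ V=0.0000 continue | (k=5,j=5): S=230.7108, (K−S)⁺=0.0000, hold=0.0000 ⇒ V=0.0000 continue  boundary S*=111.0583
step 4: (k=4,j=0): S=77.0536, (K−S)⁺=58.1664, hold=56.9901 ⇒ V=58.1664 exercise | (k=4,j=1): S=98.3177, (K−S)⁺=36.9023, hold=35.7260 ⇒ V=36.9023 exercise | (k=4,j=2): S=125.4500, (K−S)⁺=9.7700, hold=14.2440 ⇒ V=14.2440 continue | (k=4,j=3): S=160.0699, (K−S)⁺=0.0000, hold=2.3477 ⇒ V=2.3477 continue | (k=4,j=4): S=204.2436, (K−S)⁺=0.0000, hold=0.0000 ⇒ V=0.0000 continue  boundary S*=98.3177
step 3: (k=3,j=0): S=87.0387, (K−S)⁺=48.1813, hold=47.0050 ⇒ V=48.1813 exercise | (k=3,j=1): S=111.0583, (K−S)⁺=24.1617, hold=25.2272 ⇒ V=25.2272 continue | (k=3,j=2): S=141.7066, (K−S)⁺=0.0000, hold=8.1589 ⇒ V=8.1589 continue | (k=3,j=3): S=180.8128, (K−S)⁺=0.0000, hold=1.1509 ⇒ V=1.1509 continue  boundary S*=87.0387
step 2: (k=2,j=0): S=98.3177, (K−S)⁺=36.9023, hold=36.2599 ⇒ V=36.9023 exercise | (k=2,j=1): S=125.4500, (K−S)⁺=9.7700, hold=16.4548 ⇒ V=16.4548 continue | (k=2,j=2): S=160.0699, (K−S)⁺=0.0000, hold=4.5762 ⇒ V=4.5762 continue  boundary S*=98.3177
step 1: (k=1,j=0): S=111.0583, (K−S)⁺=24.1617, hold=26.3351 ⇒ V=26.3351 continue | (k=1,j=1): S=141.7066, (K−S)⁺=0.0000, hold=10.3593 ⇒ V=10.3593 continue  boundary S*=-
step 0: (k=0,j=0): S=125.4500, (K−S)⁺=9.7700, hold=18.1006 ⇒ V=18.1006 continue  boundary S*=-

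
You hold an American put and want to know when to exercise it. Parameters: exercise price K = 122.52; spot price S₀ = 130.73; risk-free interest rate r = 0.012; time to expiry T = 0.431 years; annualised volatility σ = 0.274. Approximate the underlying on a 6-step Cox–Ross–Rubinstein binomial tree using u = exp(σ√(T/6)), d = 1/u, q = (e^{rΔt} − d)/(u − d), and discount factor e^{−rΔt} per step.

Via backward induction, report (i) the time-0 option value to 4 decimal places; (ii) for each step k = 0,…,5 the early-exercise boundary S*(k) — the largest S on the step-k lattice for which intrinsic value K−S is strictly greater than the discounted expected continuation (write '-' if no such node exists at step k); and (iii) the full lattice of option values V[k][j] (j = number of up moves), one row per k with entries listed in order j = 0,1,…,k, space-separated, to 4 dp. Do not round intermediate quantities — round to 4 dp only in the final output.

price = 5.6591
boundary = - - - - 97.4546 104.8807
tree:
5.6591
8.6693 2.5047
12.8777 4.2607 0.6632
18.4061 7.0889 1.2952 0.0000
25.0654 11.4382 2.5294 0.0000 0.0000
31.9656 17.6393 4.9398 0.0000 0.0000 0.0000
38.3774 25.0654 9.6473 0.0000 0.0000 0.0000 0.0000

Δt=0.07183, u=1.07620, d=0.92919, q=0.48752, disc=e^(-rΔt)=0.99914
k=6 terminal: V=max(K-S,0) → 38.3774 25.0654 9.6473 0.0000 0.0000 0.0000 0.0000
k=5: j=0 S=90.5544 intr=31.9656 cont=31.8601 V=31.9656[EX]; j=1 S=104.8807 intr=17.6393 cont=17.5337 V=17.6393[EX]; j=2 S=121.4736 intr=1.0464 cont=4.9398 V=4.9398[hold]; j=3 S=140.6917 intr=0.0000 cont=0.0000 V=0.0000[hold]; j=4 S=162.9502 intr=0.0000 cont=0.0000 V=0.0000[hold]; j=5 S=188.7301 intr=0.0000 cont=0.0000 V=0.0000[hold]  S*(5)=104.8807
k=4: j=0 S=97.4546 intr=25.0654 cont=24.9598 V=25.0654[EX]; j=1 S=112.8727 intr=9.6473 cont=11.4382 V=11.4382[hold]; j=2 S=130.7300 intr=0.0000 cont=2.5294 V=2.5294[hold]; j=3 S=151.4125 intr=0.0000 cont=0.0000 V=0.0000[hold]; j=4 S=175.3671 intr=0.0000 cont=0.0000 V=0.0000[hold]  S*(4)=97.4546
k=3: j=0 S=104.8807 intr=17.6393 cont=18.4061 V=18.4061[hold]; j=1 S=121.4736 intr=1.0464 cont=7.0889 V=7.0889[hold]; j=2 S=140.6917 intr=0.0000 cont=1.2952 V=1.2952[hold]; j=3 S=162.9502 intr=0.0000 cont=0.0000 V=0.0000[hold]  S*(3)=-
k=2: j=0 S=112.8727 intr=9.6473 cont=12.8777 V=12.8777[hold]; j=1 S=130.7300 intr=0.0000 cont=4.2607 V=4.2607[hold]; j=2 S=151.4125 intr=0.0000 cont=0.6632 V=0.6632[hold]  S*(2)=-
k=1: j=0 S=121.4736 intr=1.0464 cont=8.6693 V=8.6693[hold]; j=1 S=140.6917 intr=0.0000 cont=2.5047 V=2.5047[hold]  S*(1)=-
k=0: j=0 S=130.7300 intr=0.0000 cont=5.6591 V=5.6591[hold]  S*(0)=-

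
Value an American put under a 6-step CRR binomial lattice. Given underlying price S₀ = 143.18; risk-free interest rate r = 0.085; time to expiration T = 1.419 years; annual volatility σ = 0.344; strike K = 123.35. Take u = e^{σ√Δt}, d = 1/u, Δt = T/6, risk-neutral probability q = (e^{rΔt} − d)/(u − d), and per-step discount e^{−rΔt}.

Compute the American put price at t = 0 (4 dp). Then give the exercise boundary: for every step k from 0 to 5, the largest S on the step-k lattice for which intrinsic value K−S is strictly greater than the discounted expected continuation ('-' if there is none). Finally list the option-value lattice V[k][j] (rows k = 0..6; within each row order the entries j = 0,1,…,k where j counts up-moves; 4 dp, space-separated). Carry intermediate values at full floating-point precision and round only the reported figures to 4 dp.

price = 9.0247
boundary = - - - 86.6804 73.3275 86.6804
tree:
9.0247
14.9073 3.9192
23.8491 7.1933 1.0343
36.6696 12.8858 2.1925 0.0000
50.0225 22.3070 4.6477 0.0000 0.0000
61.3183 36.6696 9.8523 0.0000 0.0000 0.0000
70.8741 50.0225 20.8852 0.0000 0.0000 0.0000 0.0000

params: Δt=0.23650 u=1.18210 d=0.84595 q=0.51868 e^(-rΔt)=0.98010
t_6 payoffs: 70.8741 50.0225 20.8852 0.0000 0.0000 0.0000 0.0000
t_5: node(5,0) S=62.0317 payoff=61.3183 vs cont=58.8635 → 61.3183 [stop]  node(5,1) S=86.6804 payoff=36.6696 vs cont=34.2147 → 36.6696 [stop]  node(5,2) S=121.1235 payoff=2.2265 vs cont=9.8523 → 9.8523 [wait]  node(5,3) S=169.2529 payoff=0.0000 vs cont=0.0000 → 0.0000 [wait]  node(5,4) S=236.5069 payoff=0.0000 vs cont=0.0000 → 0.0000 [wait]  node(5,5) S=330.4847 payoff=0.0000 vs cont=0.0000 → 0.0000 [wait]  ⇒ S*(5)=86.6804
t_4: node(4,0) S=73.3275 payoff=50.0225 vs cont=47.5676 → 50.0225 [stop]  node(4,1) S=102.4648 payoff=20.8852 vs cont=22.3070 → 22.3070 [wait]  node(4,2) S=143.1800 payoff=0.0000 vs cont=4.6477 → 4.6477 [wait]  node(4,3) S=200.0737 payoff=0.0000 vs cont=0.0000 → 0.0000 [wait]  node(4,4) S=279.5745 payoff=0.0000 vs cont=0.0000 → 0.0000 [wait]  ⇒ S*(4)=73.3275
t_3: node(3,0) S=86.6804 payoff=36.6696 vs cont=34.9375 → 36.6696 [stop]  node(3,1) S=121.1235 payoff=2.2265 vs cont=12.8858 → 12.8858 [wait]  node(3,2) S=169.2529 payoff=0.0000 vs cont=2.1925 → 2.1925 [wait]  node(3,3) S=236.5069 payoff=0.0000 vs cont=0.0000 → 0.0000 [wait]  ⇒ S*(3)=86.6804
t_2: node(2,0) S=102.4648 payoff=20.8852 vs cont=23.8491 → 23.8491 [wait]  node(2,1) S=143.1800 payoff=0.0000 vs cont=7.1933 → 7.1933 [wait]  node(2,2) S=200.0737 payoff=0.0000 vs cont=1.0343 → 1.0343 [wait]  ⇒ S*(2)=-
t_1: node(1,0) S=121.1235 payoff=2.2265 vs cont=14.9073 → 14.9073 [wait]  node(1,1) S=169.2529 payoff=0.0000 vs cont=3.9192 → 3.9192 [wait]  ⇒ S*(1)=-
t_0: node(0,0) S=143.1800 payoff=0.0000 vs cont=9.0247 → 9.0247 [wait]  ⇒ S*(0)=-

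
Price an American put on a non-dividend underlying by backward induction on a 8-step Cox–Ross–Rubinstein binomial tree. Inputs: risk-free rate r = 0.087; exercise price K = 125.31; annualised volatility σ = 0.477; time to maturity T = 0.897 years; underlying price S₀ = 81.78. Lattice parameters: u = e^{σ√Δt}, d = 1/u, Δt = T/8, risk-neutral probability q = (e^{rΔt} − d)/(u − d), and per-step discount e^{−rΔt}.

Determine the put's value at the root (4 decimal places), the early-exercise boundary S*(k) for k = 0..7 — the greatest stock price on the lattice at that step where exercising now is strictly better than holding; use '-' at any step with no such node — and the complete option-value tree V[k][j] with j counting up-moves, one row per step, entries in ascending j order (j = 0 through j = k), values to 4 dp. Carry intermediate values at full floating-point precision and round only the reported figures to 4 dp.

price = 44.0702
boundary = - 69.7076 59.4173 69.7076 81.7800 69.7076 81.7800 95.9432
tree:
44.0702
55.6024 32.9816
65.8927 43.5831 22.6376
74.6639 55.6024 31.9793 13.3943
82.1404 65.8927 43.5300 20.6301 6.1521
88.5131 74.6639 55.6024 30.6701 10.6221 1.6358
93.9451 82.1404 65.8927 43.5300 17.9360 3.2433 0.0000
98.5752 88.5131 74.6639 55.6024 29.3668 6.4308 0.0000 0.0000
102.5218 93.9451 82.1404 65.8927 43.5300 12.7507 0.0000 0.0000 0.0000

Δt=0.11213, u=1.17319, d=0.85238, q=0.49071, disc=e^(-rΔt)=0.99029
k=8 terminal: V=max(K-S,0) → 102.5218 93.9451 82.1404 65.8927 43.5300 12.7507 0.0000 0.0000 0.0000
k=7: j=0 S=26.7348 intr=98.5752 cont=97.3588 V=98.5752[EX]; j=1 S=36.7969 intr=88.5131 cont=87.2967 V=88.5131[EX]; j=2 S=50.6461 intr=74.6639 cont=73.4475 V=74.6639[EX]; j=3 S=69.7076 intr=55.6024 cont=54.3860 V=55.6024[EX]; j=4 S=95.9432 intr=29.3668 cont=28.1503 V=29.3668[EX]; j=5 S=132.0531 intr=0.0000 cont=6.4308 V=6.4308[hold]; j=6 S=181.7536 intr=0.0000 cont=0.0000 V=0.0000[hold]; j=7 S=250.1596 intr=0.0000 cont=0.0000 V=0.0000[hold]  S*(7)=95.9432
k=6: j=0 S=31.3649 intr=93.9451 cont=92.7286 V=93.9451[EX]; j=1 S=43.1696 intr=82.1404 cont=80.9239 V=82.1404[EX]; j=2 S=59.4173 intr=65.8927 cont=64.6763 V=65.8927[EX]; j=3 S=81.7800 intr=43.5300 cont=42.3136 V=43.5300[EX]; j=4 S=112.5593 intr=12.7507 cont=17.9360 V=17.9360[hold]; j=5 S=154.9229 intr=0.0000 cont=3.2433 V=3.2433[hold]; j=6 S=213.2309 intr=0.0000 cont=0.0000 V=0.0000[hold]  S*(6)=81.7800
k=5: j=0 S=36.7969 intr=88.5131 cont=87.2967 V=88.5131[EX]; j=1 S=50.6461 intr=74.6639 cont=73.4475 V=74.6639[EX]; j=2 S=69.7076 intr=55.6024 cont=54.3860 V=55.6024[EX]; j=3 S=95.9432 intr=29.3668 cont=30.6701 V=30.6701[hold]; j=4 S=132.0531 intr=0.0000 cont=10.6221 V=10.6221[hold]; j=5 S=181.7536 intr=0.0000 cont=1.6358 V=1.6358[hold]  S*(5)=69.7076
k=4: j=0 S=43.1696 intr=82.1404 cont=80.9239 V=82.1404[EX]; j=1 S=59.4173 intr=65.8927 cont=64.6763 V=65.8927[EX]; j=2 S=81.7800 intr=43.5300 cont=42.9469 V=43.5300[EX]; j=3 S=112.5593 intr=12.7507 cont=20.6301 V=20.6301[hold]; j=4 S=154.9229 intr=0.0000 cont=6.1521 V=6.1521[hold]  S*(4)=81.7800
k=3: j=0 S=50.6461 intr=74.6639 cont=73.4475 V=74.6639[EX]; j=1 S=69.7076 intr=55.6024 cont=54.3860 V=55.6024[EX]; j=2 S=95.9432 intr=29.3668 cont=31.9793 V=31.9793[hold]; j=3 S=132.0531 intr=0.0000 cont=13.3943 V=13.3943[hold]  S*(3)=69.7076
k=2: j=0 S=59.4173 intr=65.8927 cont=64.6763 V=65.8927[EX]; j=1 S=81.7800 intr=43.5300 cont=43.5831 V=43.5831[hold]; j=2 S=112.5593 intr=12.7507 cont=22.6376 V=22.6376[hold]  S*(2)=59.4173
k=1: j=0 S=69.7076 intr=55.6024 cont=54.4118 V=55.6024[EX]; j=1 S=95.9432 intr=29.3668 cont=32.9816 V=32.9816[hold]  S*(1)=69.7076
k=0: j=0 S=81.7800 intr=43.5300 cont=44.0702 V=44.0702[hold]  S*(0)=-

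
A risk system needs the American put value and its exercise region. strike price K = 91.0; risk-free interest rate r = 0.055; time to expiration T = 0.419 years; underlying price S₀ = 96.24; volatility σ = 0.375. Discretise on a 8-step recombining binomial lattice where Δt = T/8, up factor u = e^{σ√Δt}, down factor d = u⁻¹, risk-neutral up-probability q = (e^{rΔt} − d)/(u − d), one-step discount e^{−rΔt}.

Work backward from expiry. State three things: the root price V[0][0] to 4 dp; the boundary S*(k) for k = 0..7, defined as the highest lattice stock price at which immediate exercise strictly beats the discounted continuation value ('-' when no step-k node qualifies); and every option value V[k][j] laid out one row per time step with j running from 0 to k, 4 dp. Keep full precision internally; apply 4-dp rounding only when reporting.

price = 6.0491
boundary = - - - - 68.2762 62.6611 68.2762 74.3945
tree:
6.0491
8.8510 3.2297
12.5684 5.1151 1.3277
17.2380 7.8843 2.3237 0.3207
22.7238 11.7495 3.9923 0.6373 0.0000
28.3389 16.7820 6.6908 1.2664 0.0000 0.0000
33.4923 22.7238 10.8262 2.5167 0.0000 0.0000 0.0000
38.2218 28.3389 16.6055 5.0013 0.0000 0.0000 0.0000 0.0000
42.5623 33.4923 22.7238 9.9389 0.0000 0.0000 0.0000 0.0000 0.0000

Δt=0.05237  u=1.08961  d=0.91776  q=0.49534  discount=0.99712
step 8 (expiry): payoffs max(K−S,0) = 42.5623 33.4923 22.7238 9.9389 0.0000 0.0000 0.0000 0.0000 0.0000
step 7: (k=7,j=0): S=52.7782, (K−S)⁺=38.2218, hold=37.9600 ⇒ V=38.2218 exercise | (k=7,j=1): S=62.6611, (K−S)⁺=28.3389, hold=28.0772 ⇒ V=28.3389 exercise | (k=7,j=2): S=74.3945, (K−S)⁺=16.6055, hold=16.3437 ⇒ V=16.6055 exercise | (k=7,j=3): S=88.3251, (K−S)⁺=2.6749, hold=5.0013 ⇒ V=5.0013 continue | (k=7,j=4): S=104.8642, (K−S)⁺=0.0000, hold=0.0000 ⇒ V=0.0000 continue | (k=7,j=5): S=124.5003, (K−S)⁺=0.0000, hold=0.0000 ⇒ V=0.0000 continue | (k=7,j=6): S=147.8133, (K−S)⁺=0.0000, hold=0.0000 ⇒ V=0.0000 continue | (k=7,j=7): S=175.4917, (K−S)⁺=0.0000, hold=0.0000 ⇒ V=0.0000 continue  boundary S*=74.3945
step 6: (k=6,j=0): S=57.5077, (K−S)⁺=33.4923, hold=33.2305 ⇒ V=33.4923 exercise | (k=6,j=1): S=68.2762, (K−S)⁺=22.7238, hold=22.4620 ⇒ V=22.7238 exercise | (k=6,j=2): S=81.0611, (K−S)⁺=9.9389, hold=10.8262 ⇒ V=10.8262 continue | (k=6,j=3): S=96.2400, (K−S)⁺=0.0000, hold=2.5167 ⇒ V=2.5167 continue | (k=6,j=4): S=114.2612, (K−S)⁺=0.0000, hold=0.0000 ⇒ V=0.0000 continue | (k=6,j=5): S=135.6569, (K−S)⁺=0.0000, hold=0.0000 ⇒ V=0.0000 continue | (k=6,j=6): S=161.0590, (K−S)⁺=0.0000, hold=0.0000 ⇒ V=0.0000 continue  boundary S*=68.2762
step 5: (k=5,j=0): S=62.6611, (K−S)⁺=28.3389, hold=28.0772 ⇒ V=28.3389 exercise | (k=5,j=1): S=74.3945, (K−S)⁺=16.6055, hold=16.7820 ⇒ V=16.7820 continue | (k=5,j=2): S=88.3251, (K−S)⁺=2.6749, hold=6.6908 ⇒ V=6.6908 continue | (k=5,j=3): S=104.8642, (K−S)⁺=0.0000, hold=1.2664 ⇒ V=1.2664 continue | (k=5,j=4): S=124.5003, (K−S)⁺=0.0000, hold=0.0000 ⇒ V=0.0000 continue | (k=5,j=5): S=147.8133, (K−S)⁺=0.0000, hold=0.0000 ⇒ V=0.0000 continue  boundary S*=62.6611
step 4: (k=4,j=0): S=68.2762, (K−S)⁺=22.7238, hold=22.5492 ⇒ V=22.7238 exercise | (k=4,j=1): S=81.0611, (K−S)⁺=9.9389, hold=11.7495 ⇒ V=11.7495 continue | (k=4,j=2): S=96.2400, (K−S)⁺=0.0000, hold=3.9923 ⇒ V=3.9923 continue | (k=4,j=3): S=114.2612, (K−S)⁺=0.0000, hold=0.6373 ⇒ V=0.6373 continue | (k=4,j=4): S=135.6569, (K−S)⁺=0.0000, hold=0.0000 ⇒ V=0.0000 continue  boundary S*=68.2762
step 3: (k=3,j=0): S=74.3945, (K−S)⁺=16.6055, hold=17.2380 ⇒ V=17.2380 continue | (k=3,j=1): S=88.3251, (K−S)⁺=2.6749, hold=7.8843 ⇒ V=7.8843 continue | (k=3,j=2): S=104.8642, (K−S)⁺=0.0000, hold=2.3237 ⇒ V=2.3237 continue | (k=3,j=3): S=124.5003, (K−S)⁺=0.0000, hold=0.3207 ⇒ V=0.3207 continue  boundary S*=-
step 2: (k=2,j=0): S=81.0611, (K−S)⁺=9.9389, hold=12.5684 ⇒ V=12.5684 continue | (k=2,j=1): S=96.2400, (K−S)⁺=0.0000, hold=5.1151 ⇒ V=5.1151 continue | (k=2,j=2): S=114.2612, (K−S)⁺=0.0000, hold=1.3277 ⇒ V=1.3277 continue  boundary S*=-
step 1: (k=1,j=0): S=88.3251, (K−S)⁺=2.6749, hold=8.8510 ⇒ V=8.8510 continue | (k=1,j=1): S=104.8642, (K−S)⁺=0.0000, hold=3.2297 ⇒ V=3.2297 continue  boundary S*=-
step 0: (k=0,j=0): S=96.2400, (K−S)⁺=0.0000, hold=6.0491 ⇒ V=6.0491 continue  boundary S*=-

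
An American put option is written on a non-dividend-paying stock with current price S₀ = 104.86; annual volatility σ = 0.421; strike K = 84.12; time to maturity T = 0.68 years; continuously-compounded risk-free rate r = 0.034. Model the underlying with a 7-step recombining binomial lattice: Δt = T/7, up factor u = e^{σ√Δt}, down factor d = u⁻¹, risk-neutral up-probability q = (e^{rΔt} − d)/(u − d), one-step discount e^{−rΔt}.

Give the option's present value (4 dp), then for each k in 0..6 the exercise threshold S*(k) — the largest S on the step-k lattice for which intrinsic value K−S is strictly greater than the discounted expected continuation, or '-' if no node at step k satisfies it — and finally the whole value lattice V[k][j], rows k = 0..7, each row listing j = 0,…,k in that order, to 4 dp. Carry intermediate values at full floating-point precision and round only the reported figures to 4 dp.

Δt=0.09714  u=1.14021  d=0.87703  q=0.47981  discount=0.99670
step 7 (expiry): payoffs max(K−S,0) = 42.2691 29.7102 13.3824 0.0000 0.0000 0.0000 0.0000 0.0000
step 6: (k=6,j=0): S=47.7190, (K−S)⁺=36.4010, hold=36.1237 ⇒ V=36.4010 exercise | (k=6,j=1): S=62.0389, (K−S)⁺=22.0811, hold=21.8037 ⇒ V=22.0811 exercise | (k=6,j=2): S=80.6560, (K−S)⁺=3.4640, hold=6.9384 ⇒ V=6.9384 continue | (k=6,j=3): S=104.8600, (K−S)⁺=0.0000, hold=0.0000 ⇒ V=0.0000 continue | (k=6,j=4): S=136.3273, (K−S)⁺=0.0000, hold=0.0000 ⇒ V=0.0000 continue | (k=6,j=5): S=177.2376, (K−S)⁺=0.0000, hold=0.0000 ⇒ V=0.0000 continue | (k=6,j=6): S=230.4245, (K−S)⁺=0.0000, hold=0.0000 ⇒ V=0.0000 continue  boundary S*=62.0389
step 5: (k=5,j=0): S=54.4098, (K−S)⁺=29.7102, hold=29.4328 ⇒ V=29.7102 exercise | (k=5,j=1): S=70.7376, (K−S)⁺=13.3824, hold=14.7666 ⇒ V=14.7666 continue | (k=5,j=2): S=91.9652, (K−S)⁺=0.0000, hold=3.5974 ⇒ V=3.5974 continue | (k=5,j=3): S=119.5629, (K−S)⁺=0.0000, hold=0.0000 ⇒ V=0.0000 continue | (k=5,j=4): S=155.4423, (K−S)⁺=0.0000, hold=0.0000 ⇒ V=0.0000 continue | (k=5,j=5): S=202.0888, (K−S)⁺=0.0000, hold=0.0000 ⇒ V=0.0000 continue  boundary S*=54.4098
step 4: (k=4,j=0): S=62.0389, (K−S)⁺=22.0811, hold=22.4657 ⇒ V=22.4657 continue | (k=4,j=1): S=80.6560, (K−S)⁺=3.4640, hold=9.3764 ⇒ V=9.3764 continue | (k=4,j=2): S=104.8600, (K−S)⁺=0.0000, hold=1.8651 ⇒ V=1.8651 continue | (k=4,j=3): S=136.3273, (K−S)⁺=0.0000, hold=0.0000 ⇒ V=0.0000 continue | (k=4,j=4): S=177.2376, (K−S)⁺=0.0000, hold=0.0000 ⇒ V=0.0000 continue  boundary S*=-
step 3: (k=3,j=0): S=70.7376, (K−S)⁺=13.3824, hold=16.1319 ⇒ V=16.1319 continue | (k=3,j=1): S=91.9652, (K−S)⁺=0.0000, hold=5.7534 ⇒ V=5.7534 continue | (k=3,j=2): S=119.5629, (K−S)⁺=0.0000, hold=0.9670 ⇒ V=0.9670 continue | (k=3,j=3): S=155.4423, (K−S)⁺=0.0000, hold=0.0000 ⇒ V=0.0000 continue  boundary S*=-
step 2: (k=2,j=0): S=80.6560, (K−S)⁺=3.4640, hold=11.1154 ⇒ V=11.1154 continue | (k=2,j=1): S=104.8600, (K−S)⁺=0.0000, hold=3.4454 ⇒ V=3.4454 continue | (k=2,j=2): S=136.3273, (K−S)⁺=0.0000, hold=0.5014 ⇒ V=0.5014 continue  boundary S*=-
step 1: (k=1,j=0): S=91.9652, (K−S)⁺=0.0000, hold=7.4107 ⇒ V=7.4107 continue | (k=1,j=1): S=119.5629, (K−S)⁺=0.0000, hold=2.0261 ⇒ V=2.0261 continue  boundary S*=-
step 0: (k=0,j=0): S=104.8600, (K−S)⁺=0.0000, hold=4.8112 ⇒ V=4.8112 continue  boundary S*=-

price = 4.8112
boundary = - - - - - 54.4098 62.0389
tree:
4.8112
7.4107 2.0261
11.1154 3.4454 0.5014
16.1319 5.7534 0.9670 0.0000
22.4657 9.3764 1.8651 0.0000 0.0000
29.7102 14.7666 3.5974 0.0000 0.0000 0.0000
36.4010 22.0811 6.9384 0.0000 0.0000 0.0000 0.0000
42.2691 29.7102 13.3824 0.0000 0.0000 0.0000 0.0000 0.0000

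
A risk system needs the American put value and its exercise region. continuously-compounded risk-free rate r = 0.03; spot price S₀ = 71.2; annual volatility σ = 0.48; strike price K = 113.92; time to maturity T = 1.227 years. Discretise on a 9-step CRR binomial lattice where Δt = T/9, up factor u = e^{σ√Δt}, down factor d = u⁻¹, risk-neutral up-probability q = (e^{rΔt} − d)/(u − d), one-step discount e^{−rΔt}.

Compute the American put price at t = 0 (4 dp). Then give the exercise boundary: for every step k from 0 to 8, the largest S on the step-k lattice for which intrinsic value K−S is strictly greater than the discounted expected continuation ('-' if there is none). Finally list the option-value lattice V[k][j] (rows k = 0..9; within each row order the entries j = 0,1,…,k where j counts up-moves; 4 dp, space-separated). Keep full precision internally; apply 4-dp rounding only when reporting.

price = 45.3982
boundary = - - 49.9503 59.6361 49.9503 59.6361 71.2000 59.6361 71.2000
tree:
45.3982
54.6307 35.2720
63.9697 44.4643 25.1030
72.0823 54.2839 33.6607 15.5681
78.8774 63.9697 43.5911 22.6362 7.6477
84.5688 72.0823 54.2839 31.7846 12.4063 2.2903
89.3359 78.8774 63.9697 42.7200 19.5980 4.3172 0.0000
93.3287 84.5688 72.0823 54.2839 29.8026 8.1377 0.0000 0.0000
96.6730 89.3359 78.8774 63.9697 42.7200 15.3392 0.0000 0.0000 0.0000
99.4742 93.3287 84.5688 72.0823 54.2839 28.9137 0.0000 0.0000 0.0000 0.0000

params: Δt=0.13633 u=1.19391 d=0.83759 q=0.46731 e^(-rΔt)=0.99592
t_9 payoffs: 99.4742 93.3287 84.5688 72.0823 54.2839 28.9137 0.0000 0.0000 0.0000 0.0000
t_8: node(8,0) S=17.2470 payoff=96.6730 vs cont=96.2080 → 96.6730 [stop]  node(8,1) S=24.5841 payoff=89.3359 vs cont=88.8709 → 89.3359 [stop]  node(8,2) S=35.0426 payoff=78.8774 vs cont=78.4124 → 78.8774 [stop]  node(8,3) S=49.9503 payoff=63.9697 vs cont=63.5047 → 63.9697 [stop]  node(8,4) S=71.2000 payoff=42.7200 vs cont=42.2550 → 42.7200 [stop]  node(8,5) S=101.4897 payoff=12.4303 vs cont=15.3392 → 15.3392 [wait]  node(8,6) S=144.6650 payoff=0.0000 vs cont=0.0000 → 0.0000 [wait]  node(8,7) S=206.2080 payoff=0.0000 vs cont=0.0000 → 0.0000 [wait]  node(8,8) S=293.9322 payoff=0.0000 vs cont=0.0000 → 0.0000 [wait]  ⇒ S*(8)=71.2000
t_7: node(7,0) S=20.5913 payoff=93.3287 vs cont=92.8637 → 93.3287 [stop]  node(7,1) S=29.3512 payoff=84.5688 vs cont=84.1038 → 84.5688 [stop]  node(7,2) S=41.8377 payoff=72.0823 vs cont=71.6174 → 72.0823 [stop]  node(7,3) S=59.6361 payoff=54.2839 vs cont=53.8189 → 54.2839 [stop]  node(7,4) S=85.0063 payoff=28.9137 vs cont=29.8026 → 29.8026 [wait]  node(7,5) S=121.1693 payoff=0.0000 vs cont=8.1377 → 8.1377 [wait]  node(7,6) S=172.7168 payoff=0.0000 vs cont=0.0000 → 0.0000 [wait]  node(7,7) S=246.1933 payoff=0.0000 vs cont=0.0000 → 0.0000 [wait]  ⇒ S*(7)=59.6361
t_6: node(6,0) S=24.5841 payoff=89.3359 vs cont=88.8709 → 89.3359 [stop]  node(6,1) S=35.0426 payoff=78.8774 vs cont=78.4124 → 78.8774 [stop]  node(6,2) S=49.9503 payoff=63.9697 vs cont=63.5047 → 63.9697 [stop]  node(6,3) S=71.2000 payoff=42.7200 vs cont=42.6687 → 42.7200 [stop]  node(6,4) S=101.4897 payoff=12.4303 vs cont=19.5980 → 19.5980 [wait]  node(6,5) S=144.6650 payoff=0.0000 vs cont=4.3172 → 4.3172 [wait]  node(6,6) S=206.2080 payoff=0.0000 vs cont=0.0000 → 0.0000 [wait]  ⇒ S*(6)=71.2000
t_5: node(5,0) S=29.3512 payoff=84.5688 vs cont=84.1038 → 84.5688 [stop]  node(5,1) S=41.8377 payoff=72.0823 vs cont=71.6174 → 72.0823 [stop]  node(5,2) S=59.6361 payoff=54.2839 vs cont=53.8189 → 54.2839 [stop]  node(5,3) S=85.0063 payoff=28.9137 vs cont=31.7846 → 31.7846 [wait]  node(5,4) S=121.1693 payoff=0.0000 vs cont=12.4063 → 12.4063 [wait]  node(5,5) S=172.7168 payoff=0.0000 vs cont=2.2903 → 2.2903 [wait]  ⇒ S*(5)=59.6361
t_4: node(4,0) S=35.0426 payoff=78.8774 vs cont=78.4124 → 78.8774 [stop]  node(4,1) S=49.9503 payoff=63.9697 vs cont=63.5047 → 63.9697 [stop]  node(4,2) S=71.2000 payoff=42.7200 vs cont=43.5911 → 43.5911 [wait]  node(4,3) S=101.4897 payoff=12.4303 vs cont=22.6362 → 22.6362 [wait]  node(4,4) S=144.6650 payoff=0.0000 vs cont=7.6477 → 7.6477 [wait]  ⇒ S*(4)=49.9503
t_3: node(3,0) S=41.8377 payoff=72.0823 vs cont=71.6174 → 72.0823 [stop]  node(3,1) S=59.6361 payoff=54.2839 vs cont=54.2244 → 54.2839 [stop]  node(3,2) S=85.0063 payoff=28.9137 vs cont=33.6607 → 33.6607 [wait]  node(3,3) S=121.1693 payoff=0.0000 vs cont=15.5681 → 15.5681 [wait]  ⇒ S*(3)=59.6361
t_2: node(2,0) S=49.9503 payoff=63.9697 vs cont=63.5047 → 63.9697 [stop]  node(2,1) S=71.2000 payoff=42.7200 vs cont=44.4643 → 44.4643 [wait]  node(2,2) S=101.4897 payoff=12.4303 vs cont=25.1030 → 25.1030 [wait]  ⇒ S*(2)=49.9503
t_1: node(1,0) S=59.6361 payoff=54.2839 vs cont=54.6307 → 54.6307 [wait]  node(1,1) S=85.0063 payoff=28.9137 vs cont=35.2720 → 35.2720 [wait]  ⇒ S*(1)=-
t_0: node(0,0) S=71.2000 payoff=42.7200 vs cont=45.3982 → 45.3982 [wait]  ⇒ S*(0)=-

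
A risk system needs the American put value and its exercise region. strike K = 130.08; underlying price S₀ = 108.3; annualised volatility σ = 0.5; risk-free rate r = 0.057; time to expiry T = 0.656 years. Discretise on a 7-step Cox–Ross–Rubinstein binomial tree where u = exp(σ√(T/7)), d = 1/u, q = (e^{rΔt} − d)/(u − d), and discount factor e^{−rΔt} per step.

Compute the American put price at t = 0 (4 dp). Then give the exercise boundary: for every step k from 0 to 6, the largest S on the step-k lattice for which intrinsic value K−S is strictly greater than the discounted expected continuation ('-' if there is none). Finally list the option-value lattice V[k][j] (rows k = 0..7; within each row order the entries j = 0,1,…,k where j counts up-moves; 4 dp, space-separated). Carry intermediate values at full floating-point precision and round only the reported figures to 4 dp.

Δt=0.09371, u=1.16540, d=0.85807, q=0.47924, disc=e^(-rΔt)=0.99467
k=7 terminal: V=max(K-S,0) → 92.9859 79.7004 61.6567 37.1505 3.8672 0.0000 0.0000 0.0000
k=6: j=0 S=43.2294 intr=86.8506 cont=86.1576 V=86.8506[EX]; j=1 S=58.7123 intr=71.3677 cont=70.6747 V=71.3677[EX]; j=2 S=79.7405 intr=50.3395 cont=49.6465 V=50.3395[EX]; j=3 S=108.3000 intr=21.7800 cont=21.0870 V=21.7800[EX]; j=4 S=147.0883 intr=0.0000 cont=2.0032 V=2.0032[hold]; j=5 S=199.7688 intr=0.0000 cont=0.0000 V=0.0000[hold]; j=6 S=271.3173 intr=0.0000 cont=0.0000 V=0.0000[hold]  S*(6)=108.3000
k=5: j=0 S=50.3796 intr=79.7004 cont=79.0074 V=79.7004[EX]; j=1 S=68.4233 intr=61.6567 cont=60.9637 V=61.6567[EX]; j=2 S=92.9295 intr=37.1505 cont=36.4575 V=37.1505[EX]; j=3 S=126.2128 intr=3.8672 cont=12.2367 V=12.2367[hold]; j=4 S=171.4166 intr=0.0000 cont=1.0376 V=1.0376[hold]; j=5 S=232.8105 intr=0.0000 cont=0.0000 V=0.0000[hold]  S*(5)=92.9295
k=4: j=0 S=58.7123 intr=71.3677 cont=70.6747 V=71.3677[EX]; j=1 S=79.7405 intr=50.3395 cont=49.6465 V=50.3395[EX]; j=2 S=108.3000 intr=21.7800 cont=25.0766 V=25.0766[hold]; j=3 S=147.0883 intr=0.0000 cont=6.8331 V=6.8331[hold]; j=4 S=199.7688 intr=0.0000 cont=0.5375 V=0.5375[hold]  S*(4)=79.7405
k=3: j=0 S=68.4233 intr=61.6567 cont=60.9637 V=61.6567[EX]; j=1 S=92.9295 intr=37.1505 cont=38.0289 V=38.0289[hold]; j=2 S=126.2128 intr=3.8672 cont=16.2466 V=16.2466[hold]; j=3 S=171.4166 intr=0.0000 cont=3.7957 V=3.7957[hold]  S*(3)=68.4233
k=2: j=0 S=79.7405 intr=50.3395 cont=50.0653 V=50.3395[EX]; j=1 S=108.3000 intr=21.7800 cont=27.4431 V=27.4431[hold]; j=2 S=147.0883 intr=0.0000 cont=10.2249 V=10.2249[hold]  S*(2)=79.7405
k=1: j=0 S=92.9295 intr=37.1505 cont=39.1570 V=39.1570[hold]; j=1 S=126.2128 intr=3.8672 cont=19.0893 V=19.0893[hold]  S*(1)=-
k=0: j=0 S=108.3000 intr=21.7800 cont=29.3824 V=29.3824[hold]  S*(0)=-

price = 29.3824
boundary = - - 79.7405 68.4233 79.7405 92.9295 108.3000
tree:
29.3824
39.1570 19.0893
50.3395 27.4431 10.2249
61.6567 38.0289 16.2466 3.7957
71.3677 50.3395 25.0766 6.8331 0.5375
79.7004 61.6567 37.1505 12.2367 1.0376 0.0000
86.8506 71.3677 50.3395 21.7800 2.0032 0.0000 0.0000
92.9859 79.7004 61.6567 37.1505 3.8672 0.0000 0.0000 0.0000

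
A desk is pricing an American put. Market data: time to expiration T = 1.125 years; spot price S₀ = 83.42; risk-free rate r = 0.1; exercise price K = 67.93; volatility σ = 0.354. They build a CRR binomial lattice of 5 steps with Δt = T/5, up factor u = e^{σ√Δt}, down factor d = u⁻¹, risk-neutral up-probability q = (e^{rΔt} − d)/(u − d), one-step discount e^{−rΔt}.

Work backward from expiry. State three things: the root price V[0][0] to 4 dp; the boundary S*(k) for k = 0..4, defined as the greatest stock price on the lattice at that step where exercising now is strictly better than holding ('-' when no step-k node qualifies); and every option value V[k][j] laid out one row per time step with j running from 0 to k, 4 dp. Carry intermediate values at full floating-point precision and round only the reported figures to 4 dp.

price = 3.0274
boundary = - - - 50.4074 59.6238
tree:
3.0274
5.6077 0.8292
10.1085 1.7874 0.0000
17.5226 3.8531 0.0000 0.0000
25.3144 8.3062 0.0000 0.0000 0.0000
31.9017 17.5226 0.0000 0.0000 0.0000 0.0000

params: Δt=0.22500 u=1.18284 d=0.84542 q=0.52556 e^(-rΔt)=0.97775
t_5 payoffs: 31.9017 17.5226 0.0000 0.0000 0.0000 0.0000
t_4: node(4,0) S=42.6156 payoff=25.3144 vs cont=23.8030 → 25.3144 [stop]  node(4,1) S=59.6238 payoff=8.3062 vs cont=8.1285 → 8.3062 [stop]  node(4,2) S=83.4200 payoff=0.0000 vs cont=0.0000 → 0.0000 [wait]  node(4,3) S=116.7135 payoff=0.0000 vs cont=0.0000 → 0.0000 [wait]  node(4,4) S=163.2946 payoff=0.0000 vs cont=0.0000 → 0.0000 [wait]  ⇒ S*(4)=59.6238
t_3: node(3,0) S=50.4074 payoff=17.5226 vs cont=16.0113 → 17.5226 [stop]  node(3,1) S=70.5253 payoff=0.0000 vs cont=3.8531 → 3.8531 [wait]  node(3,2) S=98.6724 payoff=0.0000 vs cont=0.0000 → 0.0000 [wait]  node(3,3) S=138.0532 payoff=0.0000 vs cont=0.0000 → 0.0000 [wait]  ⇒ S*(3)=50.4074
t_2: node(2,0) S=59.6238 payoff=8.3062 vs cont=10.1085 → 10.1085 [wait]  node(2,1) S=83.4200 payoff=0.0000 vs cont=1.7874 → 1.7874 [wait]  node(2,2) S=116.7135 payoff=0.0000 vs cont=0.0000 → 0.0000 [wait]  ⇒ S*(2)=-
t_1: node(1,0) S=70.5253 payoff=0.0000 vs cont=5.6077 → 5.6077 [wait]  node(1,1) S=98.6724 payoff=0.0000 vs cont=0.8292 → 0.8292 [wait]  ⇒ S*(1)=-
t_0: node(0,0) S=83.4200 payoff=0.0000 vs cont=3.0274 → 3.0274 [wait]  ⇒ S*(0)=-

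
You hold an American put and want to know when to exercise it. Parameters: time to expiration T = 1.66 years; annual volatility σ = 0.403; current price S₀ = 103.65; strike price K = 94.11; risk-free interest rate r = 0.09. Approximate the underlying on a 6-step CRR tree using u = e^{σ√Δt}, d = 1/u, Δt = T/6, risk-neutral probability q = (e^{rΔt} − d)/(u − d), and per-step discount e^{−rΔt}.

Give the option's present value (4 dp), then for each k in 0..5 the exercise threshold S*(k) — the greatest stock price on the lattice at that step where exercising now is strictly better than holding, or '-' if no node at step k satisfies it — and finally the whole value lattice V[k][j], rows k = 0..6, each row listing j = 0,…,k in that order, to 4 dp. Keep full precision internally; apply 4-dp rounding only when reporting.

params: Δt=0.27667 u=1.23612 d=0.80899 q=0.50623 e^(-rΔt)=0.97541
t_6 payoffs: 65.0555 49.7152 26.2755 0.0000 0.0000 0.0000 0.0000
t_5: node(5,0) S=35.9147 payoff=58.1953 vs cont=55.8809 → 58.1953 [stop]  node(5,1) S=54.8771 payoff=39.2329 vs cont=36.9185 → 39.2329 [stop]  node(5,2) S=83.8513 payoff=10.2587 vs cont=12.6549 → 12.6549 [wait]  node(5,3) S=128.1235 payoff=0.0000 vs cont=0.0000 → 0.0000 [wait]  node(5,4) S=195.7705 payoff=0.0000 vs cont=0.0000 → 0.0000 [wait]  node(5,5) S=299.1341 payoff=0.0000 vs cont=0.0000 → 0.0000 [wait]  ⇒ S*(5)=54.8771
t_4: node(4,0) S=44.3948 payoff=49.7152 vs cont=47.4008 → 49.7152 [stop]  node(4,1) S=67.8345 payoff=26.2755 vs cont=25.1443 → 26.2755 [stop]  node(4,2) S=103.6500 payoff=0.0000 vs cont=6.0949 → 6.0949 [wait]  node(4,3) S=158.3755 payoff=0.0000 vs cont=0.0000 → 0.0000 [wait]  node(4,4) S=241.9951 payoff=0.0000 vs cont=0.0000 → 0.0000 [wait]  ⇒ S*(4)=67.8345
t_3: node(3,0) S=54.8771 payoff=39.2329 vs cont=36.9185 → 39.2329 [stop]  node(3,1) S=83.8513 payoff=10.2587 vs cont=15.6645 → 15.6645 [wait]  node(3,2) S=128.1235 payoff=0.0000 vs cont=2.9355 → 2.9355 [wait]  node(3,3) S=195.7705 payoff=0.0000 vs cont=0.0000 → 0.0000 [wait]  ⇒ S*(3)=54.8771
t_2: node(2,0) S=67.8345 payoff=26.2755 vs cont=26.6304 → 26.6304 [wait]  node(2,1) S=103.6500 payoff=0.0000 vs cont=8.9939 → 8.9939 [wait]  node(2,2) S=158.3755 payoff=0.0000 vs cont=1.4138 → 1.4138 [wait]  ⇒ S*(2)=-
t_1: node(1,0) S=83.8513 payoff=10.2587 vs cont=17.2669 → 17.2669 [wait]  node(1,1) S=128.1235 payoff=0.0000 vs cont=5.0298 → 5.0298 [wait]  ⇒ S*(1)=-
t_0: node(0,0) S=103.6500 payoff=0.0000 vs cont=10.7998 → 10.7998 [wait]  ⇒ S*(0)=-

price = 10.7998
boundary = - - - 54.8771 67.8345 54.8771
tree:
10.7998
17.2669 5.0298
26.6304 8.9939 1.4138
39.2329 15.6645 2.9355 0.0000
49.7152 26.2755 6.0949 0.0000 0.0000
58.1953 39.2329 12.6549 0.0000 0.0000 0.0000
65.0555 49.7152 26.2755 0.0000 0.0000 0.0000 0.0000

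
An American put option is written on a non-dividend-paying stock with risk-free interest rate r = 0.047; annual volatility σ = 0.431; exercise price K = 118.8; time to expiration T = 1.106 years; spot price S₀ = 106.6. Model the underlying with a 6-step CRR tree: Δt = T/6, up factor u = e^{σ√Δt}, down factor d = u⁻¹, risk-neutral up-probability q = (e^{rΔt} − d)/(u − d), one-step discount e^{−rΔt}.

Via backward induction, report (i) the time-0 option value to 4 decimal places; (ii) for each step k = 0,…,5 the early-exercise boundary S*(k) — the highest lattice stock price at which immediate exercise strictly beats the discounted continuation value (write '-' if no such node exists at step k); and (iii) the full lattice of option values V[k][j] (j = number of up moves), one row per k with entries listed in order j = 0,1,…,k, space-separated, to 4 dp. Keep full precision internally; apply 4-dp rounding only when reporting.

price = 24.4073
boundary = - - 73.6255 61.1877 73.6255 88.5917
tree:
24.4073
33.8252 14.5365
45.1745 22.0104 6.6149
57.6123 32.2337 11.2138 1.6981
67.9490 45.1745 18.6467 3.2766 0.0000
76.5394 57.6123 30.2083 6.3226 0.0000 0.0000
83.6787 67.9490 45.1745 12.2000 0.0000 0.0000 0.0000

Δt=0.18433  u=1.20327  d=0.83107  q=0.47725  discount=0.99137
step 6 (expiry): payoffs max(K−S,0) = 83.6787 67.9490 45.1745 12.2000 0.0000 0.0000 0.0000
step 5: (k=5,j=0): S=42.2606, (K−S)⁺=76.5394, hold=75.5146 ⇒ V=76.5394 exercise | (k=5,j=1): S=61.1877, (K−S)⁺=57.6123, hold=56.5875 ⇒ V=57.6123 exercise | (k=5,j=2): S=88.5917, (K−S)⁺=30.2083, hold=29.1835 ⇒ V=30.2083 exercise | (k=5,j=3): S=128.2690, (K−S)⁺=0.0000, hold=6.3226 ⇒ V=6.3226 continue | (k=5,j=4): S=185.7164, (K−S)⁺=0.0000, hold=0.0000 ⇒ V=0.0000 continue | (k=5,j=5): S=268.8927, (K−S)⁺=0.0000, hold=0.0000 ⇒ V=0.0000 continue  boundary S*=88.5917
step 4: (k=4,j=0): S=50.8510, (K−S)⁺=67.9490, hold=66.9242 ⇒ V=67.9490 exercise | (k=4,j=1): S=73.6255, (K−S)⁺=45.1745, hold=44.1497 ⇒ V=45.1745 exercise | (k=4,j=2): S=106.6000, (K−S)⁺=12.2000, hold=18.6467 ⇒ V=18.6467 continue | (k=4,j=3): S=154.3426, (K−S)⁺=0.0000, hold=3.2766 ⇒ V=3.2766 continue | (k=4,j=4): S=223.4677, (K−S)⁺=0.0000, hold=0.0000 ⇒ V=0.0000 continue  boundary S*=73.6255
step 3: (k=3,j=0): S=61.1877, (K−S)⁺=57.6123, hold=56.5875 ⇒ V=57.6123 exercise | (k=3,j=1): S=88.5917, (K−S)⁺=30.2083, hold=32.2337 ⇒ V=32.2337 continue | (k=3,j=2): S=128.2690, (K−S)⁺=0.0000, hold=11.2138 ⇒ V=11.2138 continue | (k=3,j=3): S=185.7164, (K−S)⁺=0.0000, hold=1.6981 ⇒ V=1.6981 continue  boundary S*=61.1877
step 2: (k=2,j=0): S=73.6255, (K−S)⁺=45.1745, hold=45.1079 ⇒ V=45.1745 exercise | (k=2,j=1): S=106.6000, (K−S)⁺=12.2000, hold=22.0104 ⇒ V=22.0104 continue | (k=2,j=2): S=154.3426, (K−S)⁺=0.0000, hold=6.6149 ⇒ V=6.6149 continue  boundary S*=73.6255
step 1: (k=1,j=0): S=88.5917, (K−S)⁺=30.2083, hold=33.8252 ⇒ V=33.8252 continue | (k=1,j=1): S=128.2690, (K−S)⁺=0.0000, hold=14.5365 ⇒ V=14.5365 continue  boundary S*=-
step 0: (k=0,j=0): S=106.6000, (K−S)⁺=12.2000, hold=24.4073 ⇒ V=24.4073 continue  boundary S*=-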